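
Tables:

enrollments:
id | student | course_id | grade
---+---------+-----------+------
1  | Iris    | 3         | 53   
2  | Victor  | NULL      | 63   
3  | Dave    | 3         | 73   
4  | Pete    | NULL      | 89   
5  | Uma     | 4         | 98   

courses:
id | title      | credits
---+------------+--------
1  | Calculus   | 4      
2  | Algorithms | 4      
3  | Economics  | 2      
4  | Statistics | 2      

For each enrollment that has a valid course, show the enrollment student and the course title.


INNER JOIN keeps only enrollments rows whose course_id matches an id in courses. Walk through each enrollment:
  - enrollment 1 (Iris): course_id=3 -> matches Economics
  - enrollment 2 (Victor): course_id=NULL, no match -> dropped
  - enrollment 3 (Dave): course_id=3 -> matches Economics
  - enrollment 4 (Pete): course_id=NULL, no match -> dropped
  - enrollment 5 (Uma): course_id=4 -> matches Statistics
So 2 of 5 rows are dropped.

SQL:
SELECT a.student, b.title AS course
FROM enrollments a
INNER JOIN courses b ON a.course_id = b.id

Result:
student | course    
--------+-----------
Iris    | Economics 
Dave    | Economics 
Uma     | Statistics


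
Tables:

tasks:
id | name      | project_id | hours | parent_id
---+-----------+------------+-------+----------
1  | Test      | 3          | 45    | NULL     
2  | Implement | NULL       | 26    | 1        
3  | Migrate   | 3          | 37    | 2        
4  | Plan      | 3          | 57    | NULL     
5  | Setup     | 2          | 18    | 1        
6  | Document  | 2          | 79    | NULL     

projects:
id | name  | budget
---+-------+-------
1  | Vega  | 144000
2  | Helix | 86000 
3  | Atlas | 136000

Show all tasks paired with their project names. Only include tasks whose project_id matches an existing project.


INNER JOIN keeps only tasks rows whose project_id matches an id in projects. Walk through each task:
  - task 1 (Test): project_id=3 -> matches Atlas
  - task 2 (Implement): project_id=NULL, no match -> dropped
  - task 3 (Migrate): project_id=3 -> matches Atlas
  - task 4 (Plan): project_id=3 -> matches Atlas
  - task 5 (Setup): project_id=2 -> matches Helix
  - task 6 (Document): project_id=2 -> matches Helix
So 1 of 6 rows is dropped.

SQL:
SELECT a.name, b.name AS project
FROM tasks a
INNER JOIN projects b ON a.project_id = b.id

Result:
name     | project
---------+--------
Test     | Atlas  
Migrate  | Atlas  
Plan     | Atlas  
Setup    | Helix  
Document | Helix  


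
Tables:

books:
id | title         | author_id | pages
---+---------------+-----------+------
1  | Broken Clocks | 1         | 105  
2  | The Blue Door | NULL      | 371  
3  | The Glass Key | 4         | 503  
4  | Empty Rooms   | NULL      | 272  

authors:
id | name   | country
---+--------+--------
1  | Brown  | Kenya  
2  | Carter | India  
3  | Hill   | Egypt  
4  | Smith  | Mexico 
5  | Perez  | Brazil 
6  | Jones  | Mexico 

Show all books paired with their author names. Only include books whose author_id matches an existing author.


INNER JOIN keeps only books rows whose author_id matches an id in authors. Walk through each book:
  - book 1 (Broken Clocks): author_id=1 -> matches Brown
  - book 2 (The Blue Door): author_id=NULL, no match -> dropped
  - book 3 (The Glass Key): author_id=4 -> matches Smith
  - book 4 (Empty Rooms): author_id=NULL, no match -> dropped
So 2 of 4 rows are dropped.

SQL:
SELECT a.title, b.name AS author
FROM books a
INNER JOIN authors b ON a.author_id = b.id

Result:
title         | author
--------------+-------
Broken Clocks | Brown 
The Glass Key | Smith 


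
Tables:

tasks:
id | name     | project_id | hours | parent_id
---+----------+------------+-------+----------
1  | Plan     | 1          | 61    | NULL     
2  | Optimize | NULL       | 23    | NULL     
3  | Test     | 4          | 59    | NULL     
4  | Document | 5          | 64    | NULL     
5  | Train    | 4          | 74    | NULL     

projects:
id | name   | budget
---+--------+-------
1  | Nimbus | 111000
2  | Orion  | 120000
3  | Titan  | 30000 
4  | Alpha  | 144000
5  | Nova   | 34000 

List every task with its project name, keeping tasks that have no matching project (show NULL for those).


LEFT JOIN keeps every row from tasks (the left table); where project_id has no match in projects, the project columns become NULL. Walk through each task:
  - task 1 (Plan): project_id=1 -> matches Nimbus
  - task 2 (Optimize): project_id=NULL, no match -> kept with NULL
  - task 3 (Test): project_id=4 -> matches Alpha
  - task 4 (Document): project_id=5 -> matches Nova
  - task 5 (Train): project_id=4 -> matches Alpha
All 5 rows appear; 1 has NULL project.

SQL:
SELECT a.name, b.name AS project
FROM tasks a
LEFT JOIN projects b ON a.project_id = b.id

Result:
name     | project
---------+--------
Plan     | Nimbus 
Optimize | NULL   
Test     | Alpha  
Document | Nova   
Train    | Alpha  


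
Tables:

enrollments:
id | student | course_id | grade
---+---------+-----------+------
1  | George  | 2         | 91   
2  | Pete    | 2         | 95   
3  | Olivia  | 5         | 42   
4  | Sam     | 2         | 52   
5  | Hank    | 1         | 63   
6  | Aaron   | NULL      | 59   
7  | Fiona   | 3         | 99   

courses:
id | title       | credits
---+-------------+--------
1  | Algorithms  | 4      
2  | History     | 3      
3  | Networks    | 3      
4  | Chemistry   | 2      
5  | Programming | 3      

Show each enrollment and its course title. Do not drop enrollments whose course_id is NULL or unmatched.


LEFT JOIN keeps every row from enrollments (the left table); where course_id has no match in courses, the course columns become NULL. Walk through each enrollment:
  - enrollment 1 (George): course_id=2 -> matches History
  - enrollment 2 (Pete): course_id=2 -> matches History
  - enrollment 3 (Olivia): course_id=5 -> matches Programming
  - enrollment 4 (Sam): course_id=2 -> matches History
  - enrollment 5 (Hank): course_id=1 -> matches Algorithms
  - enrollment 6 (Aaron): course_id=NULL, no match -> kept with NULL
  - enrollment 7 (Fiona): course_id=3 -> matches Networks
All 7 rows appear; 1 has NULL course.

SQL:
SELECT a.student, b.title AS course
FROM enrollments a
LEFT JOIN courses b ON a.course_id = b.id

Result:
student | course     
--------+------------
George  | History    
Pete    | History    
Olivia  | Programming
Sam     | History    
Hank    | Algorithms 
Aaron   | NULL       
Fiona   | Networks   


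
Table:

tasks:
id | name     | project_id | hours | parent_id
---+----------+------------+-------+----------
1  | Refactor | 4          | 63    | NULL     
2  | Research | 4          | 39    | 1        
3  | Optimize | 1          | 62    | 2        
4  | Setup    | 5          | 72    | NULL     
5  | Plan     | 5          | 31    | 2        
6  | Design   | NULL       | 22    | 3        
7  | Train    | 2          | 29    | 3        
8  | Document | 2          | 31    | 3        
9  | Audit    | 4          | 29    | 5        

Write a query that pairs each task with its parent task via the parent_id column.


This is a self-join: tasks is joined to a second copy of itself, matching each row's parent_id to another row's id. Use LEFT JOIN so rows with parent_id=NULL are kept.
  - task 1 (Refactor): parent_id=NULL -> NULL
  - task 2 (Research): parent_id=1 -> Refactor
  - task 3 (Optimize): parent_id=2 -> Research
  - task 4 (Setup): parent_id=NULL -> NULL
  - task 5 (Plan): parent_id=2 -> Research
  - task 6 (Design): parent_id=3 -> Optimize
  - task 7 (Train): parent_id=3 -> Optimize
  - task 8 (Document): parent_id=3 -> Optimize
  - task 9 (Audit): parent_id=5 -> Plan

SQL:
SELECT a.name AS item, b.name AS parent
FROM tasks a
LEFT JOIN tasks b ON a.parent_id = b.id

Result:
item     | parent  
---------+---------
Refactor | NULL    
Research | Refactor
Optimize | Research
Setup    | NULL    
Plan     | Research
Design   | Optimize
Train    | Optimize
Document | Optimize
Audit    | Plan    


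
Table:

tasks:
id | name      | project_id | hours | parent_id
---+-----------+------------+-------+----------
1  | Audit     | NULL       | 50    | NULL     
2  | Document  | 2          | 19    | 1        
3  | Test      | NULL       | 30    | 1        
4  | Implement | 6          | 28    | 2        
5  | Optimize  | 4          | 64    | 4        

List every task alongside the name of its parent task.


This is a self-join: tasks is joined to a second copy of itself, matching each row's parent_id to another row's id. Use LEFT JOIN so rows with parent_id=NULL are kept.
  - task 1 (Audit): parent_id=NULL -> NULL
  - task 2 (Document): parent_id=1 -> Audit
  - task 3 (Test): parent_id=1 -> Audit
  - task 4 (Implement): parent_id=2 -> Document
  - task 5 (Optimize): parent_id=4 -> Implement

SQL:
SELECT a.name AS item, b.name AS parent
FROM tasks a
LEFT JOIN tasks b ON a.parent_id = b.id

Result:
item      | parent   
----------+----------
Audit     | NULL     
Document  | Audit    
Test      | Audit    
Implement | Document 
Optimize  | Implement


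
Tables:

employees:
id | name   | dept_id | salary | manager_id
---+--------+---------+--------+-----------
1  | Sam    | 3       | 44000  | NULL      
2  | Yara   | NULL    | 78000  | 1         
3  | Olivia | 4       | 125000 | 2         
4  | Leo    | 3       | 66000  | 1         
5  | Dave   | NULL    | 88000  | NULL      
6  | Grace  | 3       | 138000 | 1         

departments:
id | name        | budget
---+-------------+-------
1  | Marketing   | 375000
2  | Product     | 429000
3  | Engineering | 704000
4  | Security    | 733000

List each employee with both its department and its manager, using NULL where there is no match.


Two LEFT JOINs from the same base table employees: one to departments via dept_id, one to employees itself via manager_id. Both are LEFT so every employee is preserved.
Match against departments:
  - employee 1 (Sam): dept_id=3 -> matches Engineering
  - employee 2 (Yara): dept_id=NULL, no match -> kept with NULL
  - employee 3 (Olivia): dept_id=4 -> matches Security
  - employee 4 (Leo): dept_id=3 -> matches Engineering
  - employee 5 (Dave): dept_id=NULL, no match -> kept with NULL
  - employee 6 (Grace): dept_id=3 -> matches Engineering
Match against employees (self):
  - employee 1 (Sam): manager_id=NULL -> NULL
  - employee 2 (Yara): manager_id=1 -> Sam
  - employee 3 (Olivia): manager_id=2 -> Yara
  - employee 4 (Leo): manager_id=1 -> Sam
  - employee 5 (Dave): manager_id=NULL -> NULL
  - employee 6 (Grace): manager_id=1 -> Sam

SQL:
SELECT a.name, b.name AS department, c.name AS manager
FROM employees a
LEFT JOIN departments b ON a.dept_id = b.id
LEFT JOIN employees c ON a.manager_id = c.id

Result:
name   | department  | manager
-------+-------------+--------
Sam    | Engineering | NULL   
Yara   | NULL        | Sam    
Olivia | Security    | Yara   
Leo    | Engineering | Sam    
Dave   | NULL        | NULL   
Grace  | Engineering | Sam    


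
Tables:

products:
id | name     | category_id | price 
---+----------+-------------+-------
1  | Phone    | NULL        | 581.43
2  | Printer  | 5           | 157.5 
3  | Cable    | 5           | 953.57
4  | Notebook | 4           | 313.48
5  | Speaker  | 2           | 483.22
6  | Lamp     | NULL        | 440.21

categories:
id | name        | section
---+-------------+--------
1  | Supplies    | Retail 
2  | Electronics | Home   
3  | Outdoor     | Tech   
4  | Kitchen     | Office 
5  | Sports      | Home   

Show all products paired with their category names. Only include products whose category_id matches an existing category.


INNER JOIN keeps only products rows whose category_id matches an id in categories. Walk through each product:
  - product 1 (Phone): category_id=NULL, no match -> dropped
  - product 2 (Printer): category_id=5 -> matches Sports
  - product 3 (Cable): category_id=5 -> matches Sports
  - product 4 (Notebook): category_id=4 -> matches Kitchen
  - product 5 (Speaker): category_id=2 -> matches Electronics
  - product 6 (Lamp): category_id=NULL, no match -> dropped
So 2 of 6 rows are dropped.

SQL:
SELECT a.name, b.name AS category
FROM products a
INNER JOIN categories b ON a.category_id = b.id

Result:
name     | category   
---------+------------
Printer  | Sports     
Cable    | Sports     
Notebook | Kitchen    
Speaker  | Electronics


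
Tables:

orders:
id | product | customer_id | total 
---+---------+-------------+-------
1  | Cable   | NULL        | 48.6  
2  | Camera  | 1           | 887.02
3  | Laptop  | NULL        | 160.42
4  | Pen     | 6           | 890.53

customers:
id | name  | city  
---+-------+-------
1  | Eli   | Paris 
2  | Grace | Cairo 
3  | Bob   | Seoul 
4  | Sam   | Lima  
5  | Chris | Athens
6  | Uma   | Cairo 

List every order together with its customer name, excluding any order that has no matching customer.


INNER JOIN keeps only orders rows whose customer_id matches an id in customers. Walk through each order:
  - order 1 (Cable): customer_id=NULL, no match -> dropped
  - order 2 (Camera): customer_id=1 -> matches Eli
  - order 3 (Laptop): customer_id=NULL, no match -> dropped
  - order 4 (Pen): customer_id=6 -> matches Uma
So 2 of 4 rows are dropped.

SQL:
SELECT a.product, b.name AS customer
FROM orders a
INNER JOIN customers b ON a.customer_id = b.id

Result:
product | customer
--------+---------
Camera  | Eli     
Pen     | Uma     


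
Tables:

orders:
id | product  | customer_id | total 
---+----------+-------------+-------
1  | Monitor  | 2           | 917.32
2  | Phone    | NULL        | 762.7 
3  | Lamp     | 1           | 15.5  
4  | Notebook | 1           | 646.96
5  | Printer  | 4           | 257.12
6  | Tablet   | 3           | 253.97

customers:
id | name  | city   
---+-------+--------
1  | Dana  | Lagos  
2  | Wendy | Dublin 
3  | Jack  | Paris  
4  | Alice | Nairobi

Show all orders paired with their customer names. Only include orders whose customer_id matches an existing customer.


INNER JOIN keeps only orders rows whose customer_id matches an id in customers. Walk through each order:
  - order 1 (Monitor): customer_id=2 -> matches Wendy
  - order 2 (Phone): customer_id=NULL, no match -> dropped
  - order 3 (Lamp): customer_id=1 -> matches Dana
  - order 4 (Notebook): customer_id=1 -> matches Dana
  - order 5 (Printer): customer_id=4 -> matches Alice
  - order 6 (Tablet): customer_id=3 -> matches Jack
So 1 of 6 rows is dropped.

SQL:
SELECT a.product, b.name AS customer
FROM orders a
INNER JOIN customers b ON a.customer_id = b.id

Result:
product  | customer
---------+---------
Monitor  | Wendy   
Lamp     | Dana    
Notebook | Dana    
Printer  | Alice   
Tablet   | Jack    


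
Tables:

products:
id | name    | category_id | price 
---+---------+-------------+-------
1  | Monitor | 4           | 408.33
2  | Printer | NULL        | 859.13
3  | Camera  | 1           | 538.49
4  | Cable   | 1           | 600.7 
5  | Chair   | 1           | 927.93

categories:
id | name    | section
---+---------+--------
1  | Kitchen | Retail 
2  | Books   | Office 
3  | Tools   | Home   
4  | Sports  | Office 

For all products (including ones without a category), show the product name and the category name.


LEFT JOIN keeps every row from products (the left table); where category_id has no match in categories, the category columns become NULL. Walk through each product:
  - product 1 (Monitor): category_id=4 -> matches Sports
  - product 2 (Printer): category_id=NULL, no match -> kept with NULL
  - product 3 (Camera): category_id=1 -> matches Kitchen
  - product 4 (Cable): category_id=1 -> matches Kitchen
  - product 5 (Chair): category_id=1 -> matches Kitchen
All 5 rows appear; 1 has NULL category.

SQL:
SELECT a.name, b.name AS category
FROM products a
LEFT JOIN categories b ON a.category_id = b.id

Result:
name    | category
--------+---------
Monitor | Sports  
Printer | NULL    
Camera  | Kitchen 
Cable   | Kitchen 
Chair   | Kitchen 


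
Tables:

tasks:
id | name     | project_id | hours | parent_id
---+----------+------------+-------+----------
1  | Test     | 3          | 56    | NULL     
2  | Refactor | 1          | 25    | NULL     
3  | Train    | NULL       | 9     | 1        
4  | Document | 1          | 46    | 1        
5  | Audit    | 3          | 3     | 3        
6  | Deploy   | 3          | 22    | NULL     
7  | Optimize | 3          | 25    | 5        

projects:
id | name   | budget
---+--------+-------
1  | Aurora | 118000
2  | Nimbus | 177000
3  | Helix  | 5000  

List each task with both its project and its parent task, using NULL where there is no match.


Two LEFT JOINs from the same base table tasks: one to projects via project_id, one to tasks itself via parent_id. Both are LEFT so every task is preserved.
Match against projects:
  - task 1 (Test): project_id=3 -> matches Helix
  - task 2 (Refactor): project_id=1 -> matches Aurora
  - task 3 (Train): project_id=NULL, no match -> kept with NULL
  - task 4 (Document): project_id=1 -> matches Aurora
  - task 5 (Audit): project_id=3 -> matches Helix
  - task 6 (Deploy): project_id=3 -> matches Helix
  - task 7 (Optimize): project_id=3 -> matches Helix
Match against tasks (self):
  - task 1 (Test): parent_id=NULL -> NULL
  - task 2 (Refactor): parent_id=NULL -> NULL
  - task 3 (Train): parent_id=1 -> Test
  - task 4 (Document): parent_id=1 -> Test
  - task 5 (Audit): parent_id=3 -> Train
  - task 6 (Deploy): parent_id=NULL -> NULL
  - task 7 (Optimize): parent_id=5 -> Audit

SQL:
SELECT a.name, b.name AS project, c.name AS parent
FROM tasks a
LEFT JOIN projects b ON a.project_id = b.id
LEFT JOIN tasks c ON a.parent_id = c.id

Result:
name     | project | parent
---------+---------+-------
Test     | Helix   | NULL  
Refactor | Aurora  | NULL  
Train    | NULL    | Test  
Document | Aurora  | Test  
Audit    | Helix   | Train 
Deploy   | Helix   | NULL  
Optimize | Helix   | Audit 


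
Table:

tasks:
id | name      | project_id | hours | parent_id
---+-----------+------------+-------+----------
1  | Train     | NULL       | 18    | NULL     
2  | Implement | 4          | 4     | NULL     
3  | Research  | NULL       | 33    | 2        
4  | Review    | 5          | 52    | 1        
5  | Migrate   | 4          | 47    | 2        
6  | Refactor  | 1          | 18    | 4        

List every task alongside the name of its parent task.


This is a self-join: tasks is joined to a second copy of itself, matching each row's parent_id to another row's id. Use LEFT JOIN so rows with parent_id=NULL are kept.
  - task 1 (Train): parent_id=NULL -> NULL
  - task 2 (Implement): parent_id=NULL -> NULL
  - task 3 (Research): parent_id=2 -> Implement
  - task 4 (Review): parent_id=1 -> Train
  - task 5 (Migrate): parent_id=2 -> Implement
  - task 6 (Refactor): parent_id=4 -> Review

SQL:
SELECT a.name AS item, b.name AS parent
FROM tasks a
LEFT JOIN tasks b ON a.parent_id = b.id

Result:
item      | parent   
----------+----------
Train     | NULL     
Implement | NULL     
Research  | Implement
Review    | Train    
Migrate   | Implement
Refactor  | Review   


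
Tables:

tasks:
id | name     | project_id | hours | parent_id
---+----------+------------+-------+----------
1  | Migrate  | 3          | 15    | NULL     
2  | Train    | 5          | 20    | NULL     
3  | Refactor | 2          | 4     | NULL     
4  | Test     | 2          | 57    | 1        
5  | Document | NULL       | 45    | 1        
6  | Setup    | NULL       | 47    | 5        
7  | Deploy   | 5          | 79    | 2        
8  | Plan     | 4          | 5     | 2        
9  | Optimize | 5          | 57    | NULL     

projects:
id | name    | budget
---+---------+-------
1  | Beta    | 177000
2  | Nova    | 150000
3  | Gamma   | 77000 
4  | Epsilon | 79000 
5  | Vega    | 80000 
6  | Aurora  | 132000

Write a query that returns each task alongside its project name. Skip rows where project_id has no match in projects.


INNER JOIN keeps only tasks rows whose project_id matches an id in projects. Walk through each task:
  - task 1 (Migrate): project_id=3 -> matches Gamma
  - task 2 (Train): project_id=5 -> matches Vega
  - task 3 (Refactor): project_id=2 -> matches Nova
  - task 4 (Test): project_id=2 -> matches Nova
  - task 5 (Document): project_id=NULL, no match -> dropped
  - task 6 (Setup): project_id=NULL, no match -> dropped
  - task 7 (Deploy): project_id=5 -> matches Vega
  - task 8 (Plan): project_id=4 -> matches Epsilon
  - task 9 (Optimize): project_id=5 -> matches Vega
So 2 of 9 rows are dropped.

SQL:
SELECT a.name, b.name AS project
FROM tasks a
INNER JOIN projects b ON a.project_id = b.id

Result:
name     | project
---------+--------
Migrate  | Gamma  
Train    | Vega   
Refactor | Nova   
Test     | Nova   
Deploy   | Vega   
Plan     | Epsilon
Optimize | Vega   


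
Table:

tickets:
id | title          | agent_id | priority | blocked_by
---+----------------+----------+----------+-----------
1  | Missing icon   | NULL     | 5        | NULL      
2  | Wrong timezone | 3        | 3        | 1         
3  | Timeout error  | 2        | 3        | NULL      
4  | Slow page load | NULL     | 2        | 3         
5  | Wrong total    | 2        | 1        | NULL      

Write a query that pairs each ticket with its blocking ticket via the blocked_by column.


This is a self-join: tickets is joined to a second copy of itself, matching each row's blocked_by to another row's id. Use LEFT JOIN so rows with blocked_by=NULL are kept.
  - ticket 1 (Missing icon): blocked_by=NULL -> NULL
  - ticket 2 (Wrong timezone): blocked_by=1 -> Missing icon
  - ticket 3 (Timeout error): blocked_by=NULL -> NULL
  - ticket 4 (Slow page load): blocked_by=3 -> Timeout error
  - ticket 5 (Wrong total): blocked_by=NULL -> NULL

SQL:
SELECT a.title AS item, b.title AS blocked_by
FROM tickets a
LEFT JOIN tickets b ON a.blocked_by = b.id

Result:
item           | blocked_by   
---------------+--------------
Missing icon   | NULL         
Wrong timezone | Missing icon 
Timeout error  | NULL         
Slow page load | Timeout error
Wrong total    | NULL         


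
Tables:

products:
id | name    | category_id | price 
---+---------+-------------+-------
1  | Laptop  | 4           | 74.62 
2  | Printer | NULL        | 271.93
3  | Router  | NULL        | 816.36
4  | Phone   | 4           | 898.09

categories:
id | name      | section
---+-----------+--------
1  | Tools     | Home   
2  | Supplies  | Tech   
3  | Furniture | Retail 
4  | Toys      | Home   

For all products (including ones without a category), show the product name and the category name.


LEFT JOIN keeps every row from products (the left table); where category_id has no match in categories, the category columns become NULL. Walk through each product:
  - product 1 (Laptop): category_id=4 -> matches Toys
  - product 2 (Printer): category_id=NULL, no match -> kept with NULL
  - product 3 (Router): category_id=NULL, no match -> kept with NULL
  - product 4 (Phone): category_id=4 -> matches Toys
All 4 rows appear; 2 have NULL category.

SQL:
SELECT a.name, b.name AS category
FROM products a
LEFT JOIN categories b ON a.category_id = b.id

Result:
name    | category
--------+---------
Laptop  | Toys    
Printer | NULL    
Router  | NULL    
Phone   | Toys    


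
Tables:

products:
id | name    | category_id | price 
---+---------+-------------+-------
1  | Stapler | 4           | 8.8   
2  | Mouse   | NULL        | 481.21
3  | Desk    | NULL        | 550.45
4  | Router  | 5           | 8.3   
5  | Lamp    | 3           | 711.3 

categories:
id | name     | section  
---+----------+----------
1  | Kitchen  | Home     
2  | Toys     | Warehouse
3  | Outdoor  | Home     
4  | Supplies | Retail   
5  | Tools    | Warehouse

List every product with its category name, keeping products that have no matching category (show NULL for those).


LEFT JOIN keeps every row from products (the left table); where category_id has no match in categories, the category columns become NULL. Walk through each product:
  - product 1 (Stapler): category_id=4 -> matches Supplies
  - product 2 (Mouse): category_id=NULL, no match -> kept with NULL
  - product 3 (Desk): category_id=NULL, no match -> kept with NULL
  - product 4 (Router): category_id=5 -> matches Tools
  - product 5 (Lamp): category_id=3 -> matches Outdoor
All 5 rows appear; 2 have NULL category.

SQL:
SELECT a.name, b.name AS category
FROM products a
LEFT JOIN categories b ON a.category_id = b.id

Result:
name    | category
--------+---------
Stapler | Supplies
Mouse   | NULL    
Desk    | NULL    
Router  | Tools   
Lamp    | Outdoor 


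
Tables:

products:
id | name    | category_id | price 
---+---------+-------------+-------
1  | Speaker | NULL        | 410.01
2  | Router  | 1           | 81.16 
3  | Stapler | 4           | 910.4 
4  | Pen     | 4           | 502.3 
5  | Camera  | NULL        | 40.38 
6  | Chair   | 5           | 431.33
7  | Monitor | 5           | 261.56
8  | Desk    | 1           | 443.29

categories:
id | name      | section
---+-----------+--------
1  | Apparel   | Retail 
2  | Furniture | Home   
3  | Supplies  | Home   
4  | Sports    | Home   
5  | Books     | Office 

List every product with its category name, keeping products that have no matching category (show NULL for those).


LEFT JOIN keeps every row from products (the left table); where category_id has no match in categories, the category columns become NULL. Walk through each product:
  - product 1 (Speaker): category_id=NULL, no match -> kept with NULL
  - product 2 (Router): category_id=1 -> matches Apparel
  - product 3 (Stapler): category_id=4 -> matches Sports
  - product 4 (Pen): category_id=4 -> matches Sports
  - product 5 (Camera): category_id=NULL, no match -> kept with NULL
  - product 6 (Chair): category_id=5 -> matches Books
  - product 7 (Monitor): category_id=5 -> matches Books
  - product 8 (Desk): category_id=1 -> matches Apparel
All 8 rows appear; 2 have NULL category.

SQL:
SELECT a.name, b.name AS category
FROM products a
LEFT JOIN categories b ON a.category_id = b.id

Result:
name    | category
--------+---------
Speaker | NULL    
Router  | Apparel 
Stapler | Sports  
Pen     | Sports  
Camera  | NULL    
Chair   | Books   
Monitor | Books   
Desk    | Apparel 


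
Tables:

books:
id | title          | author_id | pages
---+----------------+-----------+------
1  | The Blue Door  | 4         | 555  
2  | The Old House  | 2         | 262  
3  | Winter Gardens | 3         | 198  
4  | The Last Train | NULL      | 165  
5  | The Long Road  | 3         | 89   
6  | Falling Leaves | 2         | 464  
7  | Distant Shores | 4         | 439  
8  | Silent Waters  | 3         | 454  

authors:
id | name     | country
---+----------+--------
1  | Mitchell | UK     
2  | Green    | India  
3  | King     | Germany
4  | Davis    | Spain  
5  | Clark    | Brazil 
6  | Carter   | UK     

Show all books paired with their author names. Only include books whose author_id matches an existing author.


INNER JOIN keeps only books rows whose author_id matches an id in authors. Walk through each book:
  - book 1 (The Blue Door): author_id=4 -> matches Davis
  - book 2 (The Old House): author_id=2 -> matches Green
  - book 3 (Winter Gardens): author_id=3 -> matches King
  - book 4 (The Last Train): author_id=NULL, no match -> dropped
  - book 5 (The Long Road): author_id=3 -> matches King
  - book 6 (Falling Leaves): author_id=2 -> matches Green
  - book 7 (Distant Shores): author_id=4 -> matches Davis
  - book 8 (Silent Waters): author_id=3 -> matches King
So 1 of 8 rows is dropped.

SQL:
SELECT a.title, b.name AS author
FROM books a
INNER JOIN authors b ON a.author_id = b.id

Result:
title          | author
---------------+-------
The Blue Door  | Davis 
The Old House  | Green 
Winter Gardens | King  
The Long Road  | King  
Falling Leaves | Green 
Distant Shores | Davis 
Silent Waters  | King  


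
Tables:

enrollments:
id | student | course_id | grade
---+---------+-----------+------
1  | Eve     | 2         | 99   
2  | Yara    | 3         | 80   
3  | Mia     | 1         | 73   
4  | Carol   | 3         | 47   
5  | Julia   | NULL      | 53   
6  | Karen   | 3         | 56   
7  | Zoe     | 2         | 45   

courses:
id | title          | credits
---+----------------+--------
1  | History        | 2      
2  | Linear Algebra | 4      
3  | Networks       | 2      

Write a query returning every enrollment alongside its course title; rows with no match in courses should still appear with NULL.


LEFT JOIN keeps every row from enrollments (the left table); where course_id has no match in courses, the course columns become NULL. Walk through each enrollment:
  - enrollment 1 (Eve): course_id=2 -> matches Linear Algebra
  - enrollment 2 (Yara): course_id=3 -> matches Networks
  - enrollment 3 (Mia): course_id=1 -> matches History
  - enrollment 4 (Carol): course_id=3 -> matches Networks
  - enrollment 5 (Julia): course_id=NULL, no match -> kept with NULL
  - enrollment 6 (Karen): course_id=3 -> matches Networks
  - enrollment 7 (Zoe): course_id=2 -> matches Linear Algebra
All 7 rows appear; 1 has NULL course.

SQL:
SELECT a.student, b.title AS course
FROM enrollments a
LEFT JOIN courses b ON a.course_id = b.id

Result:
student | course        
--------+---------------
Eve     | Linear Algebra
Yara    | Networks      
Mia     | History       
Carol   | Networks      
Julia   | NULL          
Karen   | Networks      
Zoe     | Linear Algebra


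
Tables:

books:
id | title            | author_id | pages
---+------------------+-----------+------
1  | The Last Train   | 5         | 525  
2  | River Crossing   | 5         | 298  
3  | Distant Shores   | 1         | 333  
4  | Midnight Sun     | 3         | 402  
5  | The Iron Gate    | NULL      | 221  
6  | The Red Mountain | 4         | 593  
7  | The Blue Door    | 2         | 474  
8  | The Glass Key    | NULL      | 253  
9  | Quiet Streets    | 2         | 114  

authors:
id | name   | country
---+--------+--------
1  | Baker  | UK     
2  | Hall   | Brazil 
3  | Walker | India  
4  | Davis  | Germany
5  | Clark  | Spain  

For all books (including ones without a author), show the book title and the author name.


LEFT JOIN keeps every row from books (the left table); where author_id has no match in authors, the author columns become NULL. Walk through each book:
  - book 1 (The Last Train): author_id=5 -> matches Clark
  - book 2 (River Crossing): author_id=5 -> matches Clark
  - book 3 (Distant Shores): author_id=1 -> matches Baker
  - book 4 (Midnight Sun): author_id=3 -> matches Walker
  - book 5 (The Iron Gate): author_id=NULL, no match -> kept with NULL
  - book 6 (The Red Mountain): author_id=4 -> matches Davis
  - book 7 (The Blue Door): author_id=2 -> matches Hall
  - book 8 (The Glass Key): author_id=NULL, no match -> kept with NULL
  - book 9 (Quiet Streets): author_id=2 -> matches Hall
All 9 rows appear; 2 have NULL author.

SQL:
SELECT a.title, b.name AS author
FROM books a
LEFT JOIN authors b ON a.author_id = b.id

Result:
title            | author
-----------------+-------
The Last Train   | Clark 
River Crossing   | Clark 
Distant Shores   | Baker 
Midnight Sun     | Walker
The Iron Gate    | NULL  
The Red Mountain | Davis 
The Blue Door    | Hall  
The Glass Key    | NULL  
Quiet Streets    | Hall  


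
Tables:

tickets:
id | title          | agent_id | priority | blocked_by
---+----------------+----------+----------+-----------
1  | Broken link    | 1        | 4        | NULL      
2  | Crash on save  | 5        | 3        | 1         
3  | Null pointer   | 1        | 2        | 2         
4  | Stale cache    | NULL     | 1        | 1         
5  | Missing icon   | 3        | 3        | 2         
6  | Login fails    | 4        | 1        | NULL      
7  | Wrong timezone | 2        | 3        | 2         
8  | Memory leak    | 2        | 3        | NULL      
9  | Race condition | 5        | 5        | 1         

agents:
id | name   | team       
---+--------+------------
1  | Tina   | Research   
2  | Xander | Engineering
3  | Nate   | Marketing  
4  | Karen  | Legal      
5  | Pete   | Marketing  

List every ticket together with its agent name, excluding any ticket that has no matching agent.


INNER JOIN keeps only tickets rows whose agent_id matches an id in agents. Walk through each ticket:
  - ticket 1 (Broken link): agent_id=1 -> matches Tina
  - ticket 2 (Crash on save): agent_id=5 -> matches Pete
  - ticket 3 (Null pointer): agent_id=1 -> matches Tina
  - ticket 4 (Stale cache): agent_id=NULL, no match -> dropped
  - ticket 5 (Missing icon): agent_id=3 -> matches Nate
  - ticket 6 (Login fails): agent_id=4 -> matches Karen
  - ticket 7 (Wrong timezone): agent_id=2 -> matches Xander
  - ticket 8 (Memory leak): agent_id=2 -> matches Xander
  - ticket 9 (Race condition): agent_id=5 -> matches Pete
So 1 of 9 rows is dropped.

SQL:
SELECT a.title, b.name AS agent
FROM tickets a
INNER JOIN agents b ON a.agent_id = b.id

Result:
title          | agent 
---------------+-------
Broken link    | Tina  
Crash on save  | Pete  
Null pointer   | Tina  
Missing icon   | Nate  
Login fails    | Karen 
Wrong timezone | Xander
Memory leak    | Xander
Race condition | Pete  


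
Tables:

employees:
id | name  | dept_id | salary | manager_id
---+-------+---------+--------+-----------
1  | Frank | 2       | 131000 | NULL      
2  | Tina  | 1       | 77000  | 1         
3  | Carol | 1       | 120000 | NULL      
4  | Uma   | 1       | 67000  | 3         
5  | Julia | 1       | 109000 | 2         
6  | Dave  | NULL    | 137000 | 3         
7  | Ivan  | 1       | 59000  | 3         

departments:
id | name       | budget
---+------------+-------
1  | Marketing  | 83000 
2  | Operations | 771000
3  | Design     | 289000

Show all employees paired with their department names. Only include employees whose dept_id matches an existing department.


INNER JOIN keeps only employees rows whose dept_id matches an id in departments. Walk through each employee:
  - employee 1 (Frank): dept_id=2 -> matches Operations
  - employee 2 (Tina): dept_id=1 -> matches Marketing
  - employee 3 (Carol): dept_id=1 -> matches Marketing
  - employee 4 (Uma): dept_id=1 -> matches Marketing
  - employee 5 (Julia): dept_id=1 -> matches Marketing
  - employee 6 (Dave): dept_id=NULL, no match -> dropped
  - employee 7 (Ivan): dept_id=1 -> matches Marketing
So 1 of 7 rows is dropped.

SQL:
SELECT a.name, b.name AS department
FROM employees a
INNER JOIN departments b ON a.dept_id = b.id

Result:
name  | department
------+-----------
Frank | Operations
Tina  | Marketing 
Carol | Marketing 
Uma   | Marketing 
Julia | Marketing 
Ivan  | Marketing 


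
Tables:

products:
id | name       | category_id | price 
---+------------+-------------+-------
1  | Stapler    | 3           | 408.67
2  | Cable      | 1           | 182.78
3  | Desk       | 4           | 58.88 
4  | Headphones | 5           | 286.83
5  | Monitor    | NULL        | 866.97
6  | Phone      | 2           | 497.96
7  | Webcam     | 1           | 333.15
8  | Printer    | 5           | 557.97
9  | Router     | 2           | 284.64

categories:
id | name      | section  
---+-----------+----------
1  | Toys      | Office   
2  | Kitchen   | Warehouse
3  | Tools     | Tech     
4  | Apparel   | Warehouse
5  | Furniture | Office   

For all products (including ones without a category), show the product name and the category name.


LEFT JOIN keeps every row from products (the left table); where category_id has no match in categories, the category columns become NULL. Walk through each product:
  - product 1 (Stapler): category_id=3 -> matches Tools
  - product 2 (Cable): category_id=1 -> matches Toys
  - product 3 (Desk): category_id=4 -> matches Apparel
  - product 4 (Headphones): category_id=5 -> matches Furniture
  - product 5 (Monitor): category_id=NULL, no match -> kept with NULL
  - product 6 (Phone): category_id=2 -> matches Kitchen
  - product 7 (Webcam): category_id=1 -> matches Toys
  - product 8 (Printer): category_id=5 -> matches Furniture
  - product 9 (Router): category_id=2 -> matches Kitchen
All 9 rows appear; 1 has NULL category.

SQL:
SELECT a.name, b.name AS category
FROM products a
LEFT JOIN categories b ON a.category_id = b.id

Result:
name       | category 
-----------+----------
Stapler    | Tools    
Cable      | Toys     
Desk       | Apparel  
Headphones | Furniture
Monitor    | NULL     
Phone      | Kitchen  
Webcam     | Toys     
Printer    | Furniture
Router     | Kitchen  


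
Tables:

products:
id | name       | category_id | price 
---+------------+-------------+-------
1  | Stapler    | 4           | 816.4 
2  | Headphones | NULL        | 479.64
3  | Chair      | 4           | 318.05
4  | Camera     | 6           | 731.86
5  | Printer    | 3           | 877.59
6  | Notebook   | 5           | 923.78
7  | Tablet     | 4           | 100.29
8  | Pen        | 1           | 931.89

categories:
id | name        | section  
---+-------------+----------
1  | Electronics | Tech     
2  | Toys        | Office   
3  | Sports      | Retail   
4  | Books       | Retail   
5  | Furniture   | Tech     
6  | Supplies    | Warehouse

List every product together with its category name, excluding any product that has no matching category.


INNER JOIN keeps only products rows whose category_id matches an id in categories. Walk through each product:
  - product 1 (Stapler): category_id=4 -> matches Books
  - product 2 (Headphones): category_id=NULL, no match -> dropped
  - product 3 (Chair): category_id=4 -> matches Books
  - product 4 (Camera): category_id=6 -> matches Supplies
  - product 5 (Printer): category_id=3 -> matches Sports
  - product 6 (Notebook): category_id=5 -> matches Furniture
  - product 7 (Tablet): category_id=4 -> matches Books
  - product 8 (Pen): category_id=1 -> matches Electronics
So 1 of 8 rows is dropped.

SQL:
SELECT a.name, b.name AS category
FROM products a
INNER JOIN categories b ON a.category_id = b.id

Result:
name     | category   
---------+------------
Stapler  | Books      
Chair    | Books      
Camera   | Supplies   
Printer  | Sports     
Notebook | Furniture  
Tablet   | Books      
Pen      | Electronics


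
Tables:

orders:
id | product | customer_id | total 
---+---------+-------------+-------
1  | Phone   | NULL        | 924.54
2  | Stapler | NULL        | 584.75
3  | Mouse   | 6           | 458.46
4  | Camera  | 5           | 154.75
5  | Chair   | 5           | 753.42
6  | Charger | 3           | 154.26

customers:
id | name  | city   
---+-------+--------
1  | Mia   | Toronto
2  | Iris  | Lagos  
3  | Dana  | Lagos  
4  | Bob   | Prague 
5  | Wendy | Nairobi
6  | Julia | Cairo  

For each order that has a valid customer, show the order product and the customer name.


INNER JOIN keeps only orders rows whose customer_id matches an id in customers. Walk through each order:
  - order 1 (Phone): customer_id=NULL, no match -> dropped
  - order 2 (Stapler): customer_id=NULL, no match -> dropped
  - order 3 (Mouse): customer_id=6 -> matches Julia
  - order 4 (Camera): customer_id=5 -> matches Wendy
  - order 5 (Chair): customer_id=5 -> matches Wendy
  - order 6 (Charger): customer_id=3 -> matches Dana
So 2 of 6 rows are dropped.

SQL:
SELECT a.product, b.name AS customer
FROM orders a
INNER JOIN customers b ON a.customer_id = b.id

Result:
product | customer
--------+---------
Mouse   | Julia   
Camera  | Wendy   
Chair   | Wendy   
Charger | Dana    


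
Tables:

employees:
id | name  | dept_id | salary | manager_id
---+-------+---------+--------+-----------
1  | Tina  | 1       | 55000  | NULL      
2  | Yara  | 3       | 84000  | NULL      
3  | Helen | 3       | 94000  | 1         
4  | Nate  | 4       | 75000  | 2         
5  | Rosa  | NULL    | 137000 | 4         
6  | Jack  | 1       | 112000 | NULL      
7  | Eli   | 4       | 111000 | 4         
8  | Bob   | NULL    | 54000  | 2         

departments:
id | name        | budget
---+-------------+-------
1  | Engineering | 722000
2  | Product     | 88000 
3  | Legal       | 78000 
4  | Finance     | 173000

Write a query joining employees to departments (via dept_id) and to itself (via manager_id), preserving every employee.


Two LEFT JOINs from the same base table employees: one to departments via dept_id, one to employees itself via manager_id. Both are LEFT so every employee is preserved.
Match against departments:
  - employee 1 (Tina): dept_id=1 -> matches Engineering
  - employee 2 (Yara): dept_id=3 -> matches Legal
  - employee 3 (Helen): dept_id=3 -> matches Legal
  - employee 4 (Nate): dept_id=4 -> matches Finance
  - employee 5 (Rosa): dept_id=NULL, no match -> kept with NULL
  - employee 6 (Jack): dept_id=1 -> matches Engineering
  - employee 7 (Eli): dept_id=4 -> matches Finance
  - employee 8 (Bob): dept_id=NULL, no match -> kept with NULL
Match against employees (self):
  - employee 1 (Tina): manager_id=NULL -> NULL
  - employee 2 (Yara): manager_id=NULL -> NULL
  - employee 3 (Helen): manager_id=1 -> Tina
  - employee 4 (Nate): manager_id=2 -> Yara
  - employee 5 (Rosa): manager_id=4 -> Nate
  - employee 6 (Jack): manager_id=NULL -> NULL
  - employee 7 (Eli): manager_id=4 -> Nate
  - employee 8 (Bob): manager_id=2 -> Yara

SQL:
SELECT a.name, b.name AS department, c.name AS manager
FROM employees a
LEFT JOIN departments b ON a.dept_id = b.id
LEFT JOIN employees c ON a.manager_id = c.id

Result:
name  | department  | manager
------+-------------+--------
Tina  | Engineering | NULL   
Yara  | Legal       | NULL   
Helen | Legal       | Tina   
Nate  | Finance     | Yara   
Rosa  | NULL        | Nate   
Jack  | Engineering | NULL   
Eli   | Finance     | Nate   
Bob   | NULL        | Yara   
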